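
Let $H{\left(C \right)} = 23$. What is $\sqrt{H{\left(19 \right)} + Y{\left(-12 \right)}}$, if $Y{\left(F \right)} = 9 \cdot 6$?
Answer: $\sqrt{77} \approx 8.775$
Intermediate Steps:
$Y{\left(F \right)} = 54$
$\sqrt{H{\left(19 \right)} + Y{\left(-12 \right)}} = \sqrt{23 + 54} = \sqrt{77}$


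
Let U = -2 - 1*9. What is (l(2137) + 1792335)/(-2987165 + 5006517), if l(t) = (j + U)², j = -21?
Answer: 1793359/2019352 ≈ 0.88809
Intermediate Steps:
U = -11 (U = -2 - 9 = -11)
l(t) = 1024 (l(t) = (-21 - 11)² = (-32)² = 1024)
(l(2137) + 1792335)/(-2987165 + 5006517) = (1024 + 1792335)/(-2987165 + 5006517) = 1793359/2019352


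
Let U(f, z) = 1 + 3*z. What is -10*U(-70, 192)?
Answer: -5770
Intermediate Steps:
-10*U(-70, 192) = -10*(1 + 3*192) = -10*(1 + 576) = -10*577 = -5770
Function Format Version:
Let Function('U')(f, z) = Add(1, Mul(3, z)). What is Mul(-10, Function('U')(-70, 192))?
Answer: -5770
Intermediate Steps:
Mul(-10, Function('U')(-70, 192)) = Mul(-10, Add(1, Mul(3, 192))) = Mul(-10, Add(1, 576)) = Mul(-10, 577) = -5770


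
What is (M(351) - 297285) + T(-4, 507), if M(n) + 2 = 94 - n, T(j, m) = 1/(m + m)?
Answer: -301709615/1014 ≈ -2.9754e+5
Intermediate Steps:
T(j, m) = 1/(2*m)
M(n) = 92 - n (M(n) = -2 + (94 - n) = 92 - n)
(M(351) - 297285) + T(-4, 507) = ((92 - 1*351) - 297285) + (½)/507 = ((92 - 351) - 297285) + (½)*(1/507) = (-259 - 297285) + 1/1014 = -297544 + 1/1014 = -301709615/1014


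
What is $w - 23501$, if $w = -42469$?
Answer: $-65970$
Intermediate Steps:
$w - 23501 = -42469 - 23501 = -65970$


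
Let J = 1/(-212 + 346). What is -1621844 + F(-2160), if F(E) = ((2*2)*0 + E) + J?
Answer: -217616535/134 ≈ -1.6240e+6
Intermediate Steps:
J = 1/134 ≈ 0.0074627
F(E) = 1/134 + E (F(E) = ((2*2)*0 + E) + 1/134 = (4*0 + E) + 1/134 = (0 + E) + 1/134 = E + 1/134 = 1/134 + E)
-1621844 + F(-2160) = -1621844 + (1/134 - 2160) = -1621844 - 289439/134 = -217616535/134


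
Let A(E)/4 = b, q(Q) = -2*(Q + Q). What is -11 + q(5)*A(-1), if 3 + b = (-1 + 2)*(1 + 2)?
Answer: -11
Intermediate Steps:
b = 0 (b = -3 + (-1 + 2)*(1 + 2) = -3 + 1*3 = -3 + 3 = 0)
q(Q) = -4*Q
A(E) = 0 (A(E) = 4*0 = 0)
-11 + q(5)*A(-1) = -11 - 4*5*0 = -11 - 20*0 = -11 + 0 = -11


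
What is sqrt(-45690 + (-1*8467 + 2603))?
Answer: I*sqrt(51554) ≈ 227.06*I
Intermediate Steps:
sqrt(-45690 + (-1*8467 + 2603)) = sqrt(-45690 + (-8467 + 2603)) = sqrt(-45690 - 5864) = sqrt(-51554) = I*sqrt(51554)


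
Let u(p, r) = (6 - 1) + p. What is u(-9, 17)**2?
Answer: 16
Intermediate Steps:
u(p, r) = 5 + p
u(-9, 17)**2 = (5 - 9)**2 = (-4)**2 = 16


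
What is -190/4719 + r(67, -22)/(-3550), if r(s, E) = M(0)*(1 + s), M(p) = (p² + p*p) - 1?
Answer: -176804/8376225 ≈ -0.021108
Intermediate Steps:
M(p) = -1 + 2*p² (M(p) = (p² + p²) - 1 = 2*p² - 1 = -1 + 2*p²)
r(s, E) = -1 - s (r(s, E) = (-1 + 2*0²)*(1 + s) = (-1 + 2*0)*(1 + s) = (-1 + 0)*(1 + s) = -(1 + s) = -1 - s)
-190/4719 + r(67, -22)/(-3550) = -190/4719 + (-1 - 1*67)/(-3550) = -190*1/4719 + (-1 - 67)*(-1/3550) = -190/4719 - 68*(-1/3550) = -190/4719 + 34/1775 = -176804/8376225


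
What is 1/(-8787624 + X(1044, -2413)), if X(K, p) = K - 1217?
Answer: -1/8787797 ≈ -1.1379e-7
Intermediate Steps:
X(K, p) = -1217 + K
1/(-8787624 + X(1044, -2413)) = 1/(-8787624 + (-1217 + 1044)) = 1/(-8787624 - 173) = 1/(-8787797) = -1/8787797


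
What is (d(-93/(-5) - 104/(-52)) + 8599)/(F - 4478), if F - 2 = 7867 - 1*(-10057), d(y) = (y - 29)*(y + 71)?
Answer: 195739/336200 ≈ 0.58221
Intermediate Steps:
d(y) = (-29 + y)*(71 + y)
F = 17926 (F = 2 + (7867 - 1*(-10057)) = 2 + (7867 + 10057) = 2 + 17924 = 17926)
(d(-93/(-5) - 104/(-52)) + 8599)/(F - 4478) = ((-2059 + (-93/(-5) - 104/(-52))**2 + 42*(-93/(-5) - 104/(-52))) + 8599)/(17926 - 4478) = ((-2059 + (-93*(-1/5) - 104*(-1/52))**2 + 42*(-93*(-1/5) - 104*(-1/52))) + 8599)/13448 = ((-2059 + (93/5 + 2)**2 + 42*(93/5 + 2)) + 8599)*(1/13448) = ((-2059 + (103/5)**2 + 42*(103/5)) + 8599)*(1/13448) = ((-2059 + 10609/25 + 4326/5) + 8599)*(1/13448) = (-19236/25 + 8599)*(1/13448) = (195739/25)*(1/13448) = 195739/336200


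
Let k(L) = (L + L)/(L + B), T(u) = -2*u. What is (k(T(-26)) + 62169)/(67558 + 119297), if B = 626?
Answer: 21075343/63343845 ≈ 0.33271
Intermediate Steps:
k(L) = 2*L/(626 + L) (k(L) = (L + L)/(L + 626) = (2*L)/(626 + L) = 2*L/(626 + L))
(k(T(-26)) + 62169)/(67558 + 119297) = (2*(-2*(-26))/(626 - 2*(-26)) + 62169)/(67558 + 119297) = (2*52/(626 + 52) + 62169)/186855 = (2*52/678 + 62169)*(1/186855) = (2*52*(1/678) + 62169)*(1/186855) = (52/339 + 62169)*(1/186855) = (21075343/339)*(1/186855) = 21075343/63343845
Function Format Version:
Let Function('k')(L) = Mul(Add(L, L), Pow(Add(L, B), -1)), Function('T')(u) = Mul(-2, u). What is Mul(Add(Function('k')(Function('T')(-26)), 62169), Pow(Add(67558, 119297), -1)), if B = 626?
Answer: Rational(21075343, 63343845) ≈ 0.33271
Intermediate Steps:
Function('k')(L) = Mul(2, L, Pow(Add(626, L), -1)) (Function('k')(L) = Mul(Add(L, L), Pow(Add(L, 626), -1)) = Mul(Mul(2, L), Pow(Add(626, L), -1)) = Mul(2, L, Pow(Add(626, L), -1)))
Mul(Add(Function('k')(Function('T')(-26)), 62169), Pow(Add(67558, 119297), -1)) = Mul(Add(Mul(2, Mul(-2, -26), Pow(Add(626, Mul(-2, -26)), -1)), 62169), Pow(Add(67558, 119297), -1)) = Mul(Add(Mul(2, 52, Pow(Add(626, 52), -1)), 62169), Pow(186855, -1)) = Mul(Add(Mul(2, 52, Pow(678, -1)), 62169), Rational(1, 186855)) = Mul(Add(Mul(2, 52, Rational(1, 678)), 62169), Rational(1, 186855)) = Mul(Add(Rational(52, 339), 62169), Rational(1, 186855)) = Mul(Rational(21075343, 339), Rational(1, 186855)) = Rational(21075343, 63343845)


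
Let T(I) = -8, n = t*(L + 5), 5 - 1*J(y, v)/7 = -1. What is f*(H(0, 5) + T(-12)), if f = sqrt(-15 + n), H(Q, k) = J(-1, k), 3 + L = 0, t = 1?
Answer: 34*I*sqrt(13) ≈ 122.59*I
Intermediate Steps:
L = -3 (L = -3 + 0 = -3)
J(y, v) = 42 (J(y, v) = 35 - 7*(-1) = 35 + 7 = 42)
n = 2 (n = 1*(-3 + 5) = 1*2 = 2)
H(Q, k) = 42
f = I*sqrt(13) (f = sqrt(-15 + 2) = sqrt(-13) = I*sqrt(13) ≈ 3.6056*I)
f*(H(0, 5) + T(-12)) = (I*sqrt(13))*(42 - 8) = (I*sqrt(13))*34 = 34*I*sqrt(13)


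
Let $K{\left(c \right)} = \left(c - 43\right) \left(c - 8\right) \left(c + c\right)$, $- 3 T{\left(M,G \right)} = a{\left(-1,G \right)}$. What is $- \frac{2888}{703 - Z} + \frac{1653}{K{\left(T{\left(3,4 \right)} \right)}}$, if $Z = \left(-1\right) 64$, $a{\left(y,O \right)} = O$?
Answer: $- \frac{6330067}{1202656} \approx -5.2634$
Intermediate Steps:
$T{\left(M,G \right)} = - \frac{G}{3}$
$Z = -64$
$K{\left(c \right)} = 2 c \left(-43 + c\right) \left(-8 + c\right)$ ($K{\left(c \right)} = \left(-43 + c\right) \left(-8 + c\right) 2 c = 2 c \left(-43 + c\right) \left(-8 + c\right)$)
$- \frac{2888}{703 - Z} + \frac{1653}{K{\left(T{\left(3,4 \right)} \right)}} = - \frac{2888}{703 - -64} + \frac{1653}{2 \left(\left(- \frac{1}{3}\right) 4\right) \left(344 + \left(\left(- \frac{1}{3}\right) 4\right)^{2} - 51 \left(\left(- \frac{1}{3}\right) 4\right)\right)} = - \frac{2888}{703 + 64} + \frac{1653}{2 \left(- \frac{4}{3}\right) \left(344 + \left(- \frac{4}{3}\right)^{2} - -68\right)} = - \frac{2888}{767} + \frac{1653}{2 \left(- \frac{4}{3}\right) \left(344 + \frac{16}{9} + 68\right)} = \left(-2888\right) \frac{1}{767} + \frac{1653}{2 \left(- \frac{4}{3}\right) \frac{3724}{9}} = - \frac{2888}{767} + \frac{1653}{- \frac{29792}{27}} = - \frac{2888}{767} + 1653 \left(- \frac{27}{29792}\right) = - \frac{2888}{767} - \frac{2349}{1568} = - \frac{6330067}{1202656}$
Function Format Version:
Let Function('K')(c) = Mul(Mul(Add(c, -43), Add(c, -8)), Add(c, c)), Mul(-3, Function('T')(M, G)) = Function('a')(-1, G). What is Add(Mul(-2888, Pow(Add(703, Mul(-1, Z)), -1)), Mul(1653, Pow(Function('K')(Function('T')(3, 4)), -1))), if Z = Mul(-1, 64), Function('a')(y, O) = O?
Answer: Rational(-6330067, 1202656) ≈ -5.2634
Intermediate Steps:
Function('T')(M, G) = Mul(Rational(-1, 3), G)
Z = -64
Function('K')(c) = Mul(2, c, Add(-43, c), Add(-8, c)) (Function('K')(c) = Mul(Mul(Add(-43, c), Add(-8, c)), Mul(2, c)) = Mul(2, c, Add(-43, c), Add(-8, c)))
Add(Mul(-2888, Pow(Add(703, Mul(-1, Z)), -1)), Mul(1653, Pow(Function('K')(Function('T')(3, 4)), -1))) = Add(Mul(-2888, Pow(Add(703, Mul(-1, -64)), -1)), Mul(1653, Pow(Mul(2, Mul(Rational(-1, 3), 4), Add(344, Pow(Mul(Rational(-1, 3), 4), 2), Mul(-51, Mul(Rational(-1, 3), 4)))), -1))) = Add(Mul(-2888, Pow(Add(703, 64), -1)), Mul(1653, Pow(Mul(2, Rational(-4, 3), Add(344, Pow(Rational(-4, 3), 2), Mul(-51, Rational(-4, 3)))), -1))) = Add(Mul(-2888, Pow(767, -1)), Mul(1653, Pow(Mul(2, Rational(-4, 3), Add(344, Rational(16, 9), 68)), -1))) = Add(Mul(-2888, Rational(1, 767)), Mul(1653, Pow(Mul(2, Rational(-4, 3), Rational(3724, 9)), -1))) = Add(Rational(-2888, 767), Mul(1653, Pow(Rational(-29792, 27), -1))) = Add(Rational(-2888, 767), Mul(1653, Rational(-27, 29792))) = Add(Rational(-2888, 767), Rational(-2349, 1568)) = Rational(-6330067, 1202656)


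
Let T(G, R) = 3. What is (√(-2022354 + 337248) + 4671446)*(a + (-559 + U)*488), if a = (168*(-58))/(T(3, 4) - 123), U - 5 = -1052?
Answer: -18303818546364/5 - 11754702*I*√187234/5 ≈ -3.6608e+12 - 1.0173e+9*I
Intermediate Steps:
U = -1047 (U = 5 - 1052 = -1047)
a = 406/5 (a = (168*(-58))/(3 - 123) = -9744/(-120) = -9744*(-1/120) = 406/5 ≈ 81.200)
(√(-2022354 + 337248) + 4671446)*(a + (-559 + U)*488) = (√(-2022354 + 337248) + 4671446)*(406/5 + (-559 - 1047)*488) = (√(-1685106) + 4671446)*(406/5 - 1606*488) = (3*I*√187234 + 4671446)*(406/5 - 783728) = (4671446 + 3*I*√187234)*(-3918234/5) = -18303818546364/5 - 11754702*I*√187234/5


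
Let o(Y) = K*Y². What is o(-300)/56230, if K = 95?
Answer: 855000/5623 ≈ 152.05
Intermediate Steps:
o(Y) = 95*Y²
o(-300)/56230 = (95*(-300)²)/56230 = (95*90000)*(1/56230) = 8550000*(1/56230) = 855000/5623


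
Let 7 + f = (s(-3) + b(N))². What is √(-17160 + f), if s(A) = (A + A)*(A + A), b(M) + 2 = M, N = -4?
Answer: I*√16267 ≈ 127.54*I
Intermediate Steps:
b(M) = -2 + M
s(A) = 4*A² (s(A) = (2*A)*(2*A) = 4*A²)
f = 893 (f = -7 + (4*(-3)² + (-2 - 4))² = -7 + (4*9 - 6)² = -7 + (36 - 6)² = -7 + 30² = -7 + 900 = 893)
√(-17160 + f) = √(-17160 + 893) = √(-16267) = I*√16267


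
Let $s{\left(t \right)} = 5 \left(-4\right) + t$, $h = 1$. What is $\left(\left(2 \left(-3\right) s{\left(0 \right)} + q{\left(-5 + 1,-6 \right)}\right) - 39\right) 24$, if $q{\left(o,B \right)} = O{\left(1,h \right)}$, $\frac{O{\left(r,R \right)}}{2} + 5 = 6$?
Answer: $1992$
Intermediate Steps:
$O{\left(r,R \right)} = 2$ ($O{\left(r,R \right)} = -10 + 2 \cdot 6 = -10 + 12 = 2$)
$s{\left(t \right)} = -20 + t$
$q{\left(o,B \right)} = 2$
$\left(\left(2 \left(-3\right) s{\left(0 \right)} + q{\left(-5 + 1,-6 \right)}\right) - 39\right) 24 = \left(\left(2 \left(-3\right) \left(-20 + 0\right) + 2\right) - 39\right) 24 = \left(\left(\left(-6\right) \left(-20\right) + 2\right) - 39\right) 24 = \left(\left(120 + 2\right) - 39\right) 24 = \left(122 - 39\right) 24 = 83 \cdot 24 = 1992$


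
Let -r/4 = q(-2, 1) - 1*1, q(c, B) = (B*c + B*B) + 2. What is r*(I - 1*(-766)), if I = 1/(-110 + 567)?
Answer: 0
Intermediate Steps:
q(c, B) = 2 + B² + B*c (q(c, B) = (B*c + B²) + 2 = (B² + B*c) + 2 = 2 + B² + B*c)
I = 1/457 ≈ 0.0021882
r = 0 (r = -4*((2 + 1² + 1*(-2)) - 1*1) = -4*((2 + 1 - 2) - 1) = -4*(1 - 1) = -4*0 = 0)
r*(I - 1*(-766)) = 0*(1/457 - 1*(-766)) = 0*(1/457 + 766) = 0*(350063/457) = 0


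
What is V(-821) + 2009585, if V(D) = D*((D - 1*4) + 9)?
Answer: 2679521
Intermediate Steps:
V(D) = D*(5 + D) (V(D) = D*((D - 4) + 9) = D*((-4 + D) + 9) = D*(5 + D))
V(-821) + 2009585 = -821*(5 - 821) + 2009585 = -821*(-816) + 2009585 = 669936 + 2009585 = 2679521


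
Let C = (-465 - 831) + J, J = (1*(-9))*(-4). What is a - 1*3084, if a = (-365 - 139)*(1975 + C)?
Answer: -363444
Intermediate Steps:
J = 36 (J = -9*(-4) = 36)
C = -1260 (C = (-465 - 831) + 36 = -1296 + 36 = -1260)
a = -360360 (a = (-365 - 139)*(1975 - 1260) = -504*715 = -360360)
a - 1*3084 = -360360 - 1*3084 = -360360 - 3084 = -363444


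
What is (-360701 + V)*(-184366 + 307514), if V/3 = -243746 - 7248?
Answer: -137147834084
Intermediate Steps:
V = -752982 (V = 3*(-243746 - 7248) = 3*(-250994) = -752982)
(-360701 + V)*(-184366 + 307514) = (-360701 - 752982)*(-184366 + 307514) = -1113683*123148 = -137147834084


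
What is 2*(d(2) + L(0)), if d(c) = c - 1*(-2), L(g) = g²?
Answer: 8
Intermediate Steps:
d(c) = 2 + c (d(c) = c + 2 = 2 + c)
2*(d(2) + L(0)) = 2*((2 + 2) + 0²) = 2*(4 + 0) = 2*4 = 8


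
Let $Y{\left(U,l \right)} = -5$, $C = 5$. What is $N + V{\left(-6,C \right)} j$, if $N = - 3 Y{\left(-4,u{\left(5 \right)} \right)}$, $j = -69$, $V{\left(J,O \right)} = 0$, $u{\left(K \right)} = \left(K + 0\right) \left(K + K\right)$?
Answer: $15$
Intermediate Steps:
$u{\left(K \right)} = 2 K^{2}$ ($u{\left(K \right)} = K 2 K = 2 K^{2}$)
$N = 15$ ($N = \left(-3\right) \left(-5\right) = 15$)
$N + V{\left(-6,C \right)} j = 15 + 0 \left(-69\right) = 15 + 0 = 15$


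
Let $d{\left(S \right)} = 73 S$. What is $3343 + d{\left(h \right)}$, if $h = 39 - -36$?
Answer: $8818$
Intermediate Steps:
$h = 75$ ($h = 39 + 36 = 75$)
$3343 + d{\left(h \right)} = 3343 + 73 \cdot 75 = 3343 + 5475 = 8818$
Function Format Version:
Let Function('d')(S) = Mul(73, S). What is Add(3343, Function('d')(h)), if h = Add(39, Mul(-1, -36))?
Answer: 8818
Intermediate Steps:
h = 75 (h = Add(39, 36) = 75)
Add(3343, Function('d')(h)) = Add(3343, Mul(73, 75)) = Add(3343, 5475) = 8818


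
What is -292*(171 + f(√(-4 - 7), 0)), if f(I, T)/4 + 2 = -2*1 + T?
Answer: -45260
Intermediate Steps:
f(I, T) = -16 + 4*T (f(I, T) = -8 + 4*(-2*1 + T) = -8 + 4*(-2 + T) = -8 + (-8 + 4*T) = -16 + 4*T)
-292*(171 + f(√(-4 - 7), 0)) = -292*(171 + (-16 + 4*0)) = -292*(171 + (-16 + 0)) = -292*(171 - 16) = -292*155 = -45260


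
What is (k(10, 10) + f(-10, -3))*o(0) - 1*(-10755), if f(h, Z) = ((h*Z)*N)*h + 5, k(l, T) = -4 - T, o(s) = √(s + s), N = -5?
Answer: 10755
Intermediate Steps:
o(s) = √2*√s (o(s) = √(2*s) = √2*√s)
f(h, Z) = 5 - 5*Z*h² (f(h, Z) = ((h*Z)*(-5))*h + 5 = ((Z*h)*(-5))*h + 5 = (-5*Z*h)*h + 5 = -5*Z*h² + 5 = 5 - 5*Z*h²)
(k(10, 10) + f(-10, -3))*o(0) - 1*(-10755) = ((-4 - 1*10) + (5 - 5*(-3)*(-10)²))*(√2*√0) - 1*(-10755) = ((-4 - 10) + (5 - 5*(-3)*100))*(√2*0) + 10755 = (-14 + (5 + 1500))*0 + 10755 = (-14 + 1505)*0 + 10755 = 1491*0 + 10755 = 0 + 10755 = 10755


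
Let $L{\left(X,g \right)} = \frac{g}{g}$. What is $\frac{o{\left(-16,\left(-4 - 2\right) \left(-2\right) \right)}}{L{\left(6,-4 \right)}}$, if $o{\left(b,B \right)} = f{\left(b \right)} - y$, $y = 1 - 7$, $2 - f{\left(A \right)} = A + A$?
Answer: $40$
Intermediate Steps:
$f{\left(A \right)} = 2 - 2 A$ ($f{\left(A \right)} = 2 - \left(A + A\right) = 2 - 2 A$)
$y = -6$ ($y = 1 - 7 = -6$)
$o{\left(b,B \right)} = 8 - 2 b$ ($o{\left(b,B \right)} = \left(2 - 2 b\right) - -6 = \left(2 - 2 b\right) + 6 = 8 - 2 b$)
$L{\left(X,g \right)} = 1$
$\frac{o{\left(-16,\left(-4 - 2\right) \left(-2\right) \right)}}{L{\left(6,-4 \right)}} = \frac{8 - -32}{1} = \left(8 + 32\right) 1 = 40 \cdot 1 = 40$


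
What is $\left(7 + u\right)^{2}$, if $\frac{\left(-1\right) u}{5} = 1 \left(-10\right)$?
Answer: $3249$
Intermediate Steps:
$u = 50$ ($u = - 5 \cdot 1 \left(-10\right) = \left(-5\right) \left(-10\right) = 50$)
$\left(7 + u\right)^{2} = \left(7 + 50\right)^{2} = 57^{2} = 3249$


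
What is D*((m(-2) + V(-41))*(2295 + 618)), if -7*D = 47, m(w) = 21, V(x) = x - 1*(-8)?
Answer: 1642932/7 ≈ 2.3470e+5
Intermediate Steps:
V(x) = 8 + x (V(x) = x + 8 = 8 + x)
D = -47/7 (D = -⅐*47 = -47/7 ≈ -6.7143)
D*((m(-2) + V(-41))*(2295 + 618)) = -47*(21 + (8 - 41))*(2295 + 618)/7 = -47*(21 - 33)*2913/7 = -(-564)*2913/7 = -47/7*(-34956) = 1642932/7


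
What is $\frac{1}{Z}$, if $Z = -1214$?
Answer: $- \frac{1}{1214} \approx -0.00082372$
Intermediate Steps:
$\frac{1}{Z} = \frac{1}{-1214} = - \frac{1}{1214}$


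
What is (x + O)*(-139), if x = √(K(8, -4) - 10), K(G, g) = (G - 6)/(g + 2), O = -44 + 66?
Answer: -3058 - 139*I*√11 ≈ -3058.0 - 461.01*I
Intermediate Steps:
O = 22
K(G, g) = (-6 + G)/(2 + g)
x = I*√11 (x = √((-6 + 8)/(2 - 4) - 10) = √(2/(-2) - 10) = √(-½*2 - 10) = √(-1 - 10) = √(-11) = I*√11 ≈ 3.3166*I)
(x + O)*(-139) = (I*√11 + 22)*(-139) = (22 + I*√11)*(-139) = -3058 - 139*I*√11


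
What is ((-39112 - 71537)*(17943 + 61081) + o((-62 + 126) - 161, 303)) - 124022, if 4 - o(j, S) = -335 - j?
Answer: -8744050356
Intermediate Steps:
o(j, S) = 339 + j (o(j, S) = 4 - (-335 - j) = 4 + (335 + j) = 339 + j)
((-39112 - 71537)*(17943 + 61081) + o((-62 + 126) - 161, 303)) - 124022 = ((-39112 - 71537)*(17943 + 61081) + (339 + ((-62 + 126) - 161))) - 124022 = (-110649*79024 + (339 + (64 - 161))) - 124022 = (-8743926576 + (339 - 97)) - 124022 = (-8743926576 + 242) - 124022 = -8743926334 - 124022 = -8744050356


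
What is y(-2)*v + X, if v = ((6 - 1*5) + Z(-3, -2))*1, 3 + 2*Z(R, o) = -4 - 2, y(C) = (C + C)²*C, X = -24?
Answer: 88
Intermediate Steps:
y(C) = 4*C³ (y(C) = (2*C)²*C = (4*C²)*C = 4*C³)
Z(R, o) = -9/2 (Z(R, o) = -3/2 + (-4 - 2)/2 = -3/2 + (½)*(-6) = -3/2 - 3 = -9/2)
v = -7/2 (v = ((6 - 1*5) - 9/2)*1 = ((6 - 5) - 9/2)*1 = (1 - 9/2)*1 = -7/2*1 = -7/2 ≈ -3.5000)
y(-2)*v + X = (4*(-2)³)*(-7/2) - 24 = (4*(-8))*(-7/2) - 24 = -32*(-7/2) - 24 = 112 - 24 = 88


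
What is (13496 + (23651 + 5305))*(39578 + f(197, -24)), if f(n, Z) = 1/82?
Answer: 68886796722/41 ≈ 1.6802e+9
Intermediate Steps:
f(n, Z) = 1/82
(13496 + (23651 + 5305))*(39578 + f(197, -24)) = (13496 + (23651 + 5305))*(39578 + 1/82) = (13496 + 28956)*(3245397/82) = 42452*(3245397/82) = 68886796722/41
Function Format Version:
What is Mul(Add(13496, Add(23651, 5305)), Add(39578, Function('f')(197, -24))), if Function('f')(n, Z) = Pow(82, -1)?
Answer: Rational(68886796722, 41) ≈ 1.6802e+9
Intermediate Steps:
Function('f')(n, Z) = Rational(1, 82)
Mul(Add(13496, Add(23651, 5305)), Add(39578, Function('f')(197, -24))) = Mul(Add(13496, Add(23651, 5305)), Add(39578, Rational(1, 82))) = Mul(Add(13496, 28956), Rational(3245397, 82)) = Mul(42452, Rational(3245397, 82)) = Rational(68886796722, 41)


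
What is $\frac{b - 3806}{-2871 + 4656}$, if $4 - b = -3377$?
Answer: $- \frac{5}{21} \approx -0.2381$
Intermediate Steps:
$b = 3381$ ($b = 4 - -3377 = 4 + 3377 = 3381$)
$\frac{b - 3806}{-2871 + 4656} = \frac{3381 - 3806}{-2871 + 4656} = - \frac{425}{1785} = \left(-425\right) \frac{1}{1785} = - \frac{5}{21}$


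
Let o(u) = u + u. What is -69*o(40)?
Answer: -5520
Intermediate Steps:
o(u) = 2*u
-69*o(40) = -138*40 = -69*80 = -5520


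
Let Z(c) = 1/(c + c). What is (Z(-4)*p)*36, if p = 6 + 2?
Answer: -36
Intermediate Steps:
p = 8
Z(c) = 1/(2*c)
(Z(-4)*p)*36 = (((½)/(-4))*8)*36 = (((½)*(-¼))*8)*36 = -⅛*8*36 = -1*36 = -36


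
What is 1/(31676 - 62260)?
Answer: -1/30584 ≈ -3.2697e-5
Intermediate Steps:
1/(31676 - 62260) = 1/(-30584) = -1/30584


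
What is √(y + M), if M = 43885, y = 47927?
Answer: 2*√22953 ≈ 303.00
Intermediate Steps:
√(y + M) = √(47927 + 43885) = √91812 = 2*√22953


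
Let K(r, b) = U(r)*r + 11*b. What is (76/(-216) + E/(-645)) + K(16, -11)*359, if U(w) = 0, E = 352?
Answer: -504337211/11610 ≈ -43440.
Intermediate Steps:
K(r, b) = 11*b (K(r, b) = 0*r + 11*b = 0 + 11*b = 11*b)
(76/(-216) + E/(-645)) + K(16, -11)*359 = (76/(-216) + 352/(-645)) + (11*(-11))*359 = (76*(-1/216) + 352*(-1/645)) - 121*359 = (-19/54 - 352/645) - 43439 = -10421/11610 - 43439 = -504337211/11610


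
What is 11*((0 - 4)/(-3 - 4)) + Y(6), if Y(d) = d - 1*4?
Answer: 58/7 ≈ 8.2857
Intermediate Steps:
Y(d) = -4 + d (Y(d) = d - 4 = -4 + d)
11*((0 - 4)/(-3 - 4)) + Y(6) = 11*((0 - 4)/(-3 - 4)) + (-4 + 6) = 11*(-4/(-7)) + 2 = 11*(-4*(-1/7)) + 2 = 11*(4/7) + 2 = 44/7 + 2 = 58/7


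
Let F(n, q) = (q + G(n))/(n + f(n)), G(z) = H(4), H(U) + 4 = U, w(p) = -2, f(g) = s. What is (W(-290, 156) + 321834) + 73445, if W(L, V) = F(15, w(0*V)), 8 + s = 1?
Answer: 1581115/4 ≈ 3.9528e+5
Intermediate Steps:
s = -7 (s = -8 + 1 = -7)
f(g) = -7
H(U) = -4 + U
G(z) = 0 (G(z) = -4 + 4 = 0)
F(n, q) = q/(-7 + n) (F(n, q) = (q + 0)/(n - 7) = q/(-7 + n))
W(L, V) = -¼ (W(L, V) = -2/(-7 + 15) = -2/8 = -2*⅛ = -¼)
(W(-290, 156) + 321834) + 73445 = (-¼ + 321834) + 73445 = 1287335/4 + 73445 = 1581115/4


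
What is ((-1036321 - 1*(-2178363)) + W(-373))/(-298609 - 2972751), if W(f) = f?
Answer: -1141669/3271360 ≈ -0.34899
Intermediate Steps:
((-1036321 - 1*(-2178363)) + W(-373))/(-298609 - 2972751) = ((-1036321 - 1*(-2178363)) - 373)/(-298609 - 2972751) = ((-1036321 + 2178363) - 373)/(-3271360) = (1142042 - 373)*(-1/3271360) = 1141669*(-1/3271360) = -1141669/3271360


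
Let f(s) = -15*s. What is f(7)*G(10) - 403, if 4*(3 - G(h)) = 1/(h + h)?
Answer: -11467/16 ≈ -716.69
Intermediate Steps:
G(h) = 3 - 1/(8*h) (G(h) = 3 - 1/(4*(h + h)) = 3 - 1/(2*h)/4 = 3 - 1/(8*h))
f(7)*G(10) - 403 = (-15*7)*(3 - ⅛/10) - 403 = -105*(3 - ⅛*⅒) - 403 = -105*(3 - 1/80) - 403 = -105*239/80 - 403 = -5019/16 - 403 = -11467/16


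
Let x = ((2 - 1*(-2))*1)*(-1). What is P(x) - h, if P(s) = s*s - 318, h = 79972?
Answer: -80274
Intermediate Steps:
x = -4 (x = ((2 + 2)*1)*(-1) = (4*1)*(-1) = 4*(-1) = -4)
P(s) = -318 + s**2 (P(s) = s**2 - 318 = -318 + s**2)
P(x) - h = (-318 + (-4)**2) - 1*79972 = (-318 + 16) - 79972 = -302 - 79972 = -80274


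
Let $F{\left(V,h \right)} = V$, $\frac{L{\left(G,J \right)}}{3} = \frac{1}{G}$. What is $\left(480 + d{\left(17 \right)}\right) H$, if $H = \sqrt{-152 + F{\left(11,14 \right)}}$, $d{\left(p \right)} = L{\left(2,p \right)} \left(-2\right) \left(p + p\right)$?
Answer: $378 i \sqrt{141} \approx 4488.5 i$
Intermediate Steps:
$L{\left(G,J \right)} = \frac{3}{G}$
$d{\left(p \right)} = - 6 p$ ($d{\left(p \right)} = \frac{3}{2} \left(-2\right) \left(p + p\right) = 3 \cdot \frac{1}{2} \left(-2\right) 2 p = \frac{3}{2} \left(-2\right) 2 p = - 3 \cdot 2 p = - 6 p$)
$H = i \sqrt{141}$ ($H = \sqrt{-152 + 11} = \sqrt{-141} = i \sqrt{141} \approx 11.874 i$)
$\left(480 + d{\left(17 \right)}\right) H = \left(480 - 102\right) i \sqrt{141} = 378 i \sqrt{141}$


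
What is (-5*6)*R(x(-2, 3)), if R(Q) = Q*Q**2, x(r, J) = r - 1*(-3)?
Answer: -30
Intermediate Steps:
x(r, J) = 3 + r (x(r, J) = r + 3 = 3 + r)
R(Q) = Q**3
(-5*6)*R(x(-2, 3)) = (-5*6)*(3 - 2)**3 = -1*30*1**3 = -30*1 = -30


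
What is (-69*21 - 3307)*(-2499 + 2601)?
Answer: -485112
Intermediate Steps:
(-69*21 - 3307)*(-2499 + 2601) = (-1449 - 3307)*102 = -4756*102 = -485112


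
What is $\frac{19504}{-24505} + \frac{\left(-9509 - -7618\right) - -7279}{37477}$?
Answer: $- \frac{598918468}{918373885} \approx -0.65215$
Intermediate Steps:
$\frac{19504}{-24505} + \frac{\left(-9509 - -7618\right) - -7279}{37477} = 19504 \left(- \frac{1}{24505}\right) + \left(\left(-9509 + 7618\right) + 7279\right) \frac{1}{37477} = - \frac{19504}{24505} + \left(-1891 + 7279\right) \frac{1}{37477} = - \frac{19504}{24505} + 5388 \cdot \frac{1}{37477} = - \frac{19504}{24505} + \frac{5388}{37477} = - \frac{598918468}{918373885}$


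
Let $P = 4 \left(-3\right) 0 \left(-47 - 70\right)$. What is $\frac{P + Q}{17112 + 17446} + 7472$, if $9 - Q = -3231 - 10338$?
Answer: $\frac{129115477}{17279} \approx 7472.4$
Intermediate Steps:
$Q = 13578$ ($Q = 9 - \left(-3231 - 10338\right) = 9 - -13569 = 9 + 13569 = 13578$)
$P = 0$ ($P = \left(-12\right) 0 \left(-117\right) = 0 \left(-117\right) = 0$)
$\frac{P + Q}{17112 + 17446} + 7472 = \frac{0 + 13578}{17112 + 17446} + 7472 = \frac{13578}{34558} + 7472 = 13578 \cdot \frac{1}{34558} + 7472 = \frac{6789}{17279} + 7472 = \frac{129115477}{17279}$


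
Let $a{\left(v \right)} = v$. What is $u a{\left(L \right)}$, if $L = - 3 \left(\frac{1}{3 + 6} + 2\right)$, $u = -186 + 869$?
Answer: $- \frac{12977}{3} \approx -4325.7$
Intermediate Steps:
$u = 683$
$L = - \frac{19}{3}$ ($L = - 3 \left(\frac{1}{9} + 2\right) = \left(-3\right) \frac{19}{9} = - \frac{19}{3} \approx -6.3333$)
$u a{\left(L \right)} = 683 \left(- \frac{19}{3}\right) = - \frac{12977}{3}$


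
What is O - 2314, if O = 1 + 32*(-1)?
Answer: -2345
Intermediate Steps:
O = -31 (O = 1 - 32 = -31)
O - 2314 = -31 - 2314 = -2345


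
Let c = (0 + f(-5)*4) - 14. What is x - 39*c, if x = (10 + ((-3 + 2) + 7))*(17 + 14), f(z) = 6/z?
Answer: 6146/5 ≈ 1229.2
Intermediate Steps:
c = -94/5 (c = (0 + (6/(-5))*4) - 14 = (0 + (6*(-⅕))*4) - 14 = (0 - 6/5*4) - 14 = (0 - 24/5) - 14 = -24/5 - 14 = -94/5 ≈ -18.800)
x = 496 (x = (10 + (-1 + 7))*31 = (10 + 6)*31 = 16*31 = 496)
x - 39*c = 496 - 39*(-94/5) = 496 + 3666/5 = 6146/5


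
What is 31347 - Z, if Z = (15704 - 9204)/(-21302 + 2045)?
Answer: 603655679/19257 ≈ 31347.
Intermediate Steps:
Z = -6500/19257 (Z = 6500/(-19257) = 6500*(-1/19257) = -6500/19257 ≈ -0.33754)
31347 - Z = 31347 - 1*(-6500/19257) = 31347 + 6500/19257 = 603655679/19257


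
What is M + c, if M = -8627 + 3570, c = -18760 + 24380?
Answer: 563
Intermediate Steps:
c = 5620
M = -5057
M + c = -5057 + 5620 = 563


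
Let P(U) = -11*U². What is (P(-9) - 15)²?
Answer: 820836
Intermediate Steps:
(P(-9) - 15)² = (-11*(-9)² - 15)² = (-11*81 - 15)² = (-891 - 15)² = (-906)² = 820836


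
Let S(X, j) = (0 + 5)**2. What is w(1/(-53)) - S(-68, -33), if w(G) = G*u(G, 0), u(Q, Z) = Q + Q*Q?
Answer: -3721873/148877 ≈ -25.000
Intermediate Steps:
u(Q, Z) = Q + Q**2
S(X, j) = 25 (S(X, j) = 5**2 = 25)
w(G) = G**2*(1 + G) (w(G) = G*(G*(1 + G)) = G**2*(1 + G))
w(1/(-53)) - S(-68, -33) = (1/(-53))**2*(1 + 1/(-53)) - 1*25 = (-1/53)**2*(1 - 1/53) - 25 = (1/2809)*(52/53) - 25 = 52/148877 - 25 = -3721873/148877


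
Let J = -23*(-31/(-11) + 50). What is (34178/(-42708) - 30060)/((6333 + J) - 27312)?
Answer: 7061101619/5213194728 ≈ 1.3545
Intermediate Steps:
J = -13363/11 (J = -23*(-31*(-1/11) + 50) = -23*(31/11 + 50) = -23*581/11 = -13363/11 ≈ -1214.8)
(34178/(-42708) - 30060)/((6333 + J) - 27312) = (34178/(-42708) - 30060)/((6333 - 13363/11) - 27312) = (34178*(-1/42708) - 30060)/(56300/11 - 27312) = (-17089/21354 - 30060)/(-244132/11) = -641918329/21354*(-11/244132) = 7061101619/5213194728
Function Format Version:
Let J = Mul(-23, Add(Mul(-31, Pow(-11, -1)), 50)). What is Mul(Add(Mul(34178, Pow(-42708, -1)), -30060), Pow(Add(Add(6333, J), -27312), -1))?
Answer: Rational(7061101619, 5213194728) ≈ 1.3545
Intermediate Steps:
J = Rational(-13363, 11) (J = Mul(-23, Add(Mul(-31, Rational(-1, 11)), 50)) = Mul(-23, Add(Rational(31, 11), 50)) = Mul(-23, Rational(581, 11)) = Rational(-13363, 11) ≈ -1214.8)
Mul(Add(Mul(34178, Pow(-42708, -1)), -30060), Pow(Add(Add(6333, J), -27312), -1)) = Mul(Add(Mul(34178, Pow(-42708, -1)), -30060), Pow(Add(Add(6333, Rational(-13363, 11)), -27312), -1)) = Mul(Add(Mul(34178, Rational(-1, 42708)), -30060), Pow(Add(Rational(56300, 11), -27312), -1)) = Mul(Add(Rational(-17089, 21354), -30060), Pow(Rational(-244132, 11), -1)) = Mul(Rational(-641918329, 21354), Rational(-11, 244132)) = Rational(7061101619, 5213194728)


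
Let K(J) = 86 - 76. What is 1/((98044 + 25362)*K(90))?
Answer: 1/1234060 ≈ 8.1033e-7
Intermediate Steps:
K(J) = 10
1/((98044 + 25362)*K(90)) = 1/((98044 + 25362)*10) = (⅒)/123406 = (1/123406)*(⅒) = 1/1234060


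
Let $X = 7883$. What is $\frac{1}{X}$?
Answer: $\frac{1}{7883} \approx 0.00012686$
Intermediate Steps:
$\frac{1}{X} = \frac{1}{7883}$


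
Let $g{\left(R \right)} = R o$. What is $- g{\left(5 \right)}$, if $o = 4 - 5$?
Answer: $5$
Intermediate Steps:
$o = -1$ ($o = 4 - 5 = -1$)
$g{\left(R \right)} = - R$ ($g{\left(R \right)} = R \left(-1\right) = - R$)
$- g{\left(5 \right)} = - \left(-1\right) 5 = \left(-1\right) \left(-5\right) = 5$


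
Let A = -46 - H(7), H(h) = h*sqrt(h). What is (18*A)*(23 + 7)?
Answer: -24840 - 3780*sqrt(7) ≈ -34841.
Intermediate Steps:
H(h) = h**(3/2)
A = -46 - 7*sqrt(7) (A = -46 - 7**(3/2) = -46 - 7*sqrt(7) ≈ -64.520)
(18*A)*(23 + 7) = (18*(-46 - 7*sqrt(7)))*(23 + 7) = (-828 - 126*sqrt(7))*30 = -24840 - 3780*sqrt(7)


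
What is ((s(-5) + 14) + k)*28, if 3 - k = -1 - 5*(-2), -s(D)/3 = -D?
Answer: -196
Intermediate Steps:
s(D) = 3*D (s(D) = -(-3)*D = 3*D)
k = -6 (k = 3 - (-1 - 5*(-2)) = 3 - (-1 + 10) = 3 - 1*9 = 3 - 9 = -6)
((s(-5) + 14) + k)*28 = ((3*(-5) + 14) - 6)*28 = ((-15 + 14) - 6)*28 = (-1 - 6)*28 = -7*28 = -196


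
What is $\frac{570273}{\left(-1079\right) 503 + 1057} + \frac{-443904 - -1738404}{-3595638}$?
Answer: $- \frac{152872223843}{108204732880} \approx -1.4128$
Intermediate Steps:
$\frac{570273}{\left(-1079\right) 503 + 1057} + \frac{-443904 - -1738404}{-3595638} = \frac{570273}{-542737 + 1057} + \left(-443904 + 1738404\right) \left(- \frac{1}{3595638}\right) = \frac{570273}{-541680} + 1294500 \left(- \frac{1}{3595638}\right) = 570273 \left(- \frac{1}{541680}\right) - \frac{215750}{599273} = - \frac{190091}{180560} - \frac{215750}{599273} = - \frac{152872223843}{108204732880}$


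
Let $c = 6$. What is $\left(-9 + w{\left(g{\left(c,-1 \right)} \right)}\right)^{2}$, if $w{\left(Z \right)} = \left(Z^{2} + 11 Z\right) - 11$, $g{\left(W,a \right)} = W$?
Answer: $6724$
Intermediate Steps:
$w{\left(Z \right)} = -11 + Z^{2} + 11 Z$
$\left(-9 + w{\left(g{\left(c,-1 \right)} \right)}\right)^{2} = \left(-9 + \left(-11 + 6^{2} + 11 \cdot 6\right)\right)^{2} = \left(-9 + \left(-11 + 36 + 66\right)\right)^{2} = \left(-9 + 91\right)^{2} = 82^{2} = 6724$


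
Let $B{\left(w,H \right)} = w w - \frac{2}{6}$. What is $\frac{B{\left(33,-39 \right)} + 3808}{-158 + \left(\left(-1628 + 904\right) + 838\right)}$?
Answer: $- \frac{7345}{66} \approx -111.29$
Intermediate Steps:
$B{\left(w,H \right)} = - \frac{1}{3} + w^{2}$ ($B{\left(w,H \right)} = w^{2} - \frac{1}{3} = - \frac{1}{3} + w^{2}$)
$\frac{B{\left(33,-39 \right)} + 3808}{-158 + \left(\left(-1628 + 904\right) + 838\right)} = \frac{\left(- \frac{1}{3} + 33^{2}\right) + 3808}{-158 + \left(\left(-1628 + 904\right) + 838\right)} = \frac{\left(- \frac{1}{3} + 1089\right) + 3808}{-158 + \left(-724 + 838\right)} = \frac{\frac{3266}{3} + 3808}{-158 + 114} = \frac{14690}{3 \left(-44\right)} = \frac{14690}{3} \left(- \frac{1}{44}\right) = - \frac{7345}{66}$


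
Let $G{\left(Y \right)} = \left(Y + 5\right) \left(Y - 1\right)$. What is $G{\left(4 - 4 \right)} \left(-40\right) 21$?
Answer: $4200$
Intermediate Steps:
$G{\left(Y \right)} = \left(-1 + Y\right) \left(5 + Y\right)$ ($G{\left(Y \right)} = \left(5 + Y\right) \left(-1 + Y\right) = \left(-1 + Y\right) \left(5 + Y\right)$)
$G{\left(4 - 4 \right)} \left(-40\right) 21 = \left(-5 + \left(4 - 4\right)^{2} + 4 \left(4 - 4\right)\right) \left(-40\right) 21 = \left(-5 + 0^{2} + 4 \cdot 0\right) \left(-40\right) 21 = \left(-5 + 0 + 0\right) \left(-40\right) 21 = \left(-5\right) \left(-40\right) 21 = 200 \cdot 21 = 4200$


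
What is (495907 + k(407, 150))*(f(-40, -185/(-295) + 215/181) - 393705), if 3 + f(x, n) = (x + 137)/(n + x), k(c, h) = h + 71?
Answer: -698698353581824/3577 ≈ -1.9533e+11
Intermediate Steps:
k(c, h) = 71 + h
f(x, n) = -3 + (137 + x)/(n + x) (f(x, n) = -3 + (x + 137)/(n + x) = -3 + (137 + x)/(n + x))
(495907 + k(407, 150))*(f(-40, -185/(-295) + 215/181) - 393705) = (495907 + (71 + 150))*((137 - 3*(-185/(-295) + 215/181) - 2*(-40))/((-185/(-295) + 215/181) - 40) - 393705) = (495907 + 221)*((137 - 3*(-185*(-1/295) + 215*(1/181)) + 80)/((-185*(-1/295) + 215*(1/181)) - 40) - 393705) = 496128*((137 - 3*(37/59 + 215/181) + 80)/((37/59 + 215/181) - 40) - 393705) = 496128*((137 - 3*19382/10679 + 80)/(19382/10679 - 40) - 393705) = 496128*((137 - 58146/10679 + 80)/(-407778/10679) - 393705) = 496128*(-10679/407778*2259197/10679 - 393705) = 496128*(-2259197/407778 - 393705) = 496128*(-160546496687/407778) = -698698353581824/3577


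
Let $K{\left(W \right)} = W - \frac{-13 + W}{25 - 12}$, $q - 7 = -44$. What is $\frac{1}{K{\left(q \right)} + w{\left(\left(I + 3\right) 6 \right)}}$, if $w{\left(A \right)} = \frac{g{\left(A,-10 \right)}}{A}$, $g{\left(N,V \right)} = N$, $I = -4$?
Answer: $- \frac{13}{418} \approx -0.0311$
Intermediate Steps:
$q = -37$ ($q = 7 - 44 = -37$)
$w{\left(A \right)} = 1$ ($w{\left(A \right)} = \frac{A}{A} = 1$)
$K{\left(W \right)} = 1 + \frac{12 W}{13}$ ($K{\left(W \right)} = W - \frac{-13 + W}{13} = W - \left(-13 + W\right) \frac{1}{13} = W - \left(-1 + \frac{W}{13}\right) = 1 + \frac{12 W}{13}$)
$\frac{1}{K{\left(q \right)} + w{\left(\left(I + 3\right) 6 \right)}} = \frac{1}{\left(1 + \frac{12}{13} \left(-37\right)\right) + 1} = \frac{1}{\left(1 - \frac{444}{13}\right) + 1} = \frac{1}{- \frac{431}{13} + 1} = \frac{1}{- \frac{418}{13}} = - \frac{13}{418}$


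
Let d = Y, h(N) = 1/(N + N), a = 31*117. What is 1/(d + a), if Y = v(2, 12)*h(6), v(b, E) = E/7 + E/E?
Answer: 84/304687 ≈ 0.00027569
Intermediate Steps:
v(b, E) = 1 + E/7 (v(b, E) = E*(1/7) + 1 = E/7 + 1 = 1 + E/7)
a = 3627
h(N) = 1/(2*N)
Y = 19/84 (Y = (1 + (1/7)*12)*((1/2)/6) = (1 + 12/7)*((1/2)*(1/6)) = (19/7)*(1/12) = 19/84 ≈ 0.22619)
d = 19/84 ≈ 0.22619
1/(d + a) = 1/(19/84 + 3627) = 1/(304687/84) = 84/304687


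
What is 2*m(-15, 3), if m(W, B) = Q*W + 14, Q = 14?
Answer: -392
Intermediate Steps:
m(W, B) = 14 + 14*W (m(W, B) = 14*W + 14 = 14 + 14*W)
2*m(-15, 3) = 2*(14 + 14*(-15)) = 2*(14 - 210) = 2*(-196) = -392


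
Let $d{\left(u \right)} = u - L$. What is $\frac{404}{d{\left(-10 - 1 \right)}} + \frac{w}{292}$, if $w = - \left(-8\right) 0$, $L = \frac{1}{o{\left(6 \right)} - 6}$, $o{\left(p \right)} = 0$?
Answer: $- \frac{2424}{65} \approx -37.292$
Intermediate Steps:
$L = - \frac{1}{6}$ ($L = \frac{1}{0 - 6} = \frac{1}{-6} = - \frac{1}{6} \approx -0.16667$)
$d{\left(u \right)} = \frac{1}{6} + u$ ($d{\left(u \right)} = u - - \frac{1}{6} = u + \frac{1}{6} = \frac{1}{6} + u$)
$w = 0$ ($w = \left(-1\right) 0 = 0$)
$\frac{404}{d{\left(-10 - 1 \right)}} + \frac{w}{292} = \frac{404}{\frac{1}{6} - 11} + \frac{0}{292} = \frac{404}{\frac{1}{6} - 11} + 0 \cdot \frac{1}{292} = \frac{404}{- \frac{65}{6}} + 0 = 404 \left(- \frac{6}{65}\right) + 0 = - \frac{2424}{65} + 0 = - \frac{2424}{65}$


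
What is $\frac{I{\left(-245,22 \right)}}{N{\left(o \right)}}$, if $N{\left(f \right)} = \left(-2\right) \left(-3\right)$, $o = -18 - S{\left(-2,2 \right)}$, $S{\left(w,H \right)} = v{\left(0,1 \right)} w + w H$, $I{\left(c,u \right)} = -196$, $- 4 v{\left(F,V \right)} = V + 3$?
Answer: $- \frac{98}{3} \approx -32.667$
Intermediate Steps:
$v{\left(F,V \right)} = - \frac{3}{4} - \frac{V}{4}$ ($v{\left(F,V \right)} = - \frac{V + 3}{4} = - \frac{3 + V}{4} = - \frac{3}{4} - \frac{V}{4}$)
$S{\left(w,H \right)} = - w + H w$ ($S{\left(w,H \right)} = \left(- \frac{3}{4} - \frac{1}{4}\right) w + w H = \left(- \frac{3}{4} - \frac{1}{4}\right) w + H w = - w + H w$)
$o = -16$ ($o = -18 - - 2 \left(-1 + 2\right) = -18 - \left(-2\right) 1 = -18 - -2 = -18 + 2 = -16$)
$N{\left(f \right)} = 6$
$\frac{I{\left(-245,22 \right)}}{N{\left(o \right)}} = - \frac{196}{6} = \left(-196\right) \frac{1}{6} = - \frac{98}{3}$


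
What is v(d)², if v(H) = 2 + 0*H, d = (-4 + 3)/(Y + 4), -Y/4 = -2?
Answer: 4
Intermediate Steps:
Y = 8 (Y = -4*(-2) = 8)
d = -1/12 (d = (-4 + 3)/(8 + 4) = -1/12 ≈ -0.083333)
v(H) = 2 (v(H) = 2 + 0 = 2)
v(d)² = 2² = 4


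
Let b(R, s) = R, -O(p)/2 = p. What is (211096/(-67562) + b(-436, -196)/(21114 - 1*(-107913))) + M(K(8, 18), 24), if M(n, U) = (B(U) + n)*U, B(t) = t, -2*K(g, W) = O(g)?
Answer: 3333818444504/4358661087 ≈ 764.87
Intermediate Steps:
O(p) = -2*p
K(g, W) = g (K(g, W) = -(-1)*g = g)
M(n, U) = U*(U + n) (M(n, U) = (U + n)*U = U*(U + n))
(211096/(-67562) + b(-436, -196)/(21114 - 1*(-107913))) + M(K(8, 18), 24) = (211096/(-67562) - 436/(21114 - 1*(-107913))) + 24*(24 + 8) = (211096*(-1/67562) - 436/(21114 + 107913)) + 24*32 = (-105548/33781 - 436/129027) + 768 = -13633270312/4358661087 + 768 = 3333818444504/4358661087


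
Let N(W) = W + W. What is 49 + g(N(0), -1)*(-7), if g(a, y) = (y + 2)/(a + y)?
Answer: 56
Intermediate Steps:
N(W) = 2*W
g(a, y) = (2 + y)/(a + y)
49 + g(N(0), -1)*(-7) = 49 + ((2 - 1)/(2*0 - 1))*(-7) = 49 + (1/(0 - 1))*(-7) = 49 + (1/(-1))*(-7) = 49 - 1*1*(-7) = 49 - 1*(-7) = 49 + 7 = 56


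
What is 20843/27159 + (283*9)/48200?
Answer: 1073806573/1309063800 ≈ 0.82029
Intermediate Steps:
20843/27159 + (283*9)/48200 = 20843*(1/27159) + 2547*(1/48200) = 20843/27159 + 2547/48200 = 1073806573/1309063800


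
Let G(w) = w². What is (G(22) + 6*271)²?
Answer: 4452100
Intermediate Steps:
(G(22) + 6*271)² = (22² + 6*271)² = (484 + 1626)² = 2110² = 4452100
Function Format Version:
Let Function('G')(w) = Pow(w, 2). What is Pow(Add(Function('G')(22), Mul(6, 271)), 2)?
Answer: 4452100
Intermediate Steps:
Pow(Add(Function('G')(22), Mul(6, 271)), 2) = Pow(Add(Pow(22, 2), Mul(6, 271)), 2) = Pow(Add(484, 1626), 2) = Pow(2110, 2) = 4452100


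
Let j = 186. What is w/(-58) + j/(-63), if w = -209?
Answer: 793/1218 ≈ 0.65107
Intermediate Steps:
w/(-58) + j/(-63) = -209/(-58) + 186/(-63) = -209*(-1/58) + 186*(-1/63) = 209/58 - 62/21 = 793/1218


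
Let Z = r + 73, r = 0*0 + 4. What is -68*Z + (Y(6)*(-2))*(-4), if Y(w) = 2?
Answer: -5220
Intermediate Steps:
r = 4 (r = 0 + 4 = 4)
Z = 77 (Z = 4 + 73 = 77)
-68*Z + (Y(6)*(-2))*(-4) = -68*77 + (2*(-2))*(-4) = -5236 - 4*(-4) = -5236 + 16 = -5220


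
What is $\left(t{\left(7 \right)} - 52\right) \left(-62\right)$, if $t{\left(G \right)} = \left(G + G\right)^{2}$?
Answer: $-8928$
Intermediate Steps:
$t{\left(G \right)} = 4 G^{2}$ ($t{\left(G \right)} = \left(2 G\right)^{2} = 4 G^{2}$)
$\left(t{\left(7 \right)} - 52\right) \left(-62\right) = \left(4 \cdot 7^{2} - 52\right) \left(-62\right) = \left(4 \cdot 49 - 52\right) \left(-62\right) = \left(196 - 52\right) \left(-62\right) = 144 \left(-62\right) = -8928$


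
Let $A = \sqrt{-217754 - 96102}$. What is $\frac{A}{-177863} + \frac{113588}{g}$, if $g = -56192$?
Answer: $- \frac{28397}{14048} - \frac{16 i \sqrt{1226}}{177863} \approx -2.0214 - 0.0031498 i$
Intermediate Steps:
$A = 16 i \sqrt{1226}$ ($A = \sqrt{-313856} = 16 i \sqrt{1226} \approx 560.23 i$)
$\frac{A}{-177863} + \frac{113588}{g} = \frac{16 i \sqrt{1226}}{-177863} + \frac{113588}{-56192} = 16 i \sqrt{1226} \left(- \frac{1}{177863}\right) + 113588 \left(- \frac{1}{56192}\right) = - \frac{16 i \sqrt{1226}}{177863} - \frac{28397}{14048} = - \frac{28397}{14048} - \frac{16 i \sqrt{1226}}{177863}$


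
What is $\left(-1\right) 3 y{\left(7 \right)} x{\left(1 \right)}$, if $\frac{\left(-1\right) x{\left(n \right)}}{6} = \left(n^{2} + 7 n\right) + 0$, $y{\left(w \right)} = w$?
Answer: $1008$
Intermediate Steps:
$x{\left(n \right)} = - 42 n - 6 n^{2}$ ($x{\left(n \right)} = - 6 \left(\left(n^{2} + 7 n\right) + 0\right) = - 6 \left(n^{2} + 7 n\right) = - 42 n - 6 n^{2}$)
$\left(-1\right) 3 y{\left(7 \right)} x{\left(1 \right)} = \left(-1\right) 3 \cdot 7 \left(\left(-6\right) 1 \left(7 + 1\right)\right) = \left(-3\right) 7 \left(\left(-6\right) 1 \cdot 8\right) = \left(-21\right) \left(-48\right) = 1008$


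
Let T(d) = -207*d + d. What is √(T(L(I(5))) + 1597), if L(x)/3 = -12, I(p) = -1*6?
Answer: √9013 ≈ 94.937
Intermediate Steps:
I(p) = -6
L(x) = -36 (L(x) = 3*(-12) = -36)
T(d) = -206*d
√(T(L(I(5))) + 1597) = √(-206*(-36) + 1597) = √(7416 + 1597) = √9013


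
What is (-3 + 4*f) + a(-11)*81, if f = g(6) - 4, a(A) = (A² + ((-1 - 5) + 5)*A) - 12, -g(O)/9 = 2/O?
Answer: 9689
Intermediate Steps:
g(O) = -18/O
a(A) = -12 + A² - A (a(A) = (A² + (-6 + 5)*A) - 12 = (A² - A) - 12 = -12 + A² - A)
f = -7 (f = -18/6 - 4 = -18*⅙ - 4 = -3 - 4 = -7)
(-3 + 4*f) + a(-11)*81 = (-3 + 4*(-7)) + (-12 + (-11)² - 1*(-11))*81 = (-3 - 28) + (-12 + 121 + 11)*81 = -31 + 120*81 = -31 + 9720 = 9689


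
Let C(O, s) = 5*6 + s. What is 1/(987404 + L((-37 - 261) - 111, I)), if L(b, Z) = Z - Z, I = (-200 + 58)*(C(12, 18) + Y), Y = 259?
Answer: 1/987404 ≈ 1.0128e-6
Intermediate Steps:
C(O, s) = 30 + s
I = -43594 (I = (-200 + 58)*((30 + 18) + 259) = -142*(48 + 259) = -142*307 = -43594)
L(b, Z) = 0
1/(987404 + L((-37 - 261) - 111, I)) = 1/(987404 + 0) = 1/987404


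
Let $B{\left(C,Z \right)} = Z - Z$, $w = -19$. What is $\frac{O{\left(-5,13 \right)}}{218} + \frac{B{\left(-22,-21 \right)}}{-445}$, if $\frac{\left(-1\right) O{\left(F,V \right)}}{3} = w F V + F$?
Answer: $- \frac{1845}{109} \approx -16.927$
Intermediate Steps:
$B{\left(C,Z \right)} = 0$
$O{\left(F,V \right)} = - 3 F + 57 F V$ ($O{\left(F,V \right)} = - 3 \left(- 19 F V + F\right) = - 3 \left(F - 19 F V\right) = - 3 F + 57 F V$)
$\frac{O{\left(-5,13 \right)}}{218} + \frac{B{\left(-22,-21 \right)}}{-445} = \frac{3 \left(-5\right) \left(-1 + 19 \cdot 13\right)}{218} + \frac{0}{-445} = 3 \left(-5\right) \left(-1 + 247\right) \frac{1}{218} + 0 \left(- \frac{1}{445}\right) = 3 \left(-5\right) 246 \cdot \frac{1}{218} + 0 = \left(-3690\right) \frac{1}{218} + 0 = - \frac{1845}{109} + 0 = - \frac{1845}{109}$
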